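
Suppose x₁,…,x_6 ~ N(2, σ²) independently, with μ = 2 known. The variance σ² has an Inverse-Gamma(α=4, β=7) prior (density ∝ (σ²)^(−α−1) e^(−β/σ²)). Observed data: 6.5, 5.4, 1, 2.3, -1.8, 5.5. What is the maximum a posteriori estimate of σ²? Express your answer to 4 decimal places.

σ̂²_MAP = 4.5994

Sum of squared deviations about the known mean: SS = (6.5−2)² + (5.4−2)² + (1−2)² + (2.3−2)² + (-1.8−2)² + (5.5−2)² = 59.59.
The Normal likelihood contributes (σ²)^(−n/2) exp(−SS/(2σ²)), so the posterior is Inverse-Gamma(α + n/2, β + SS/2) = Inverse-Gamma(7, 36.795).
The mode of Inverse-Gamma(a, b) is b/(a+1) = 36.795/8 ≈ 4.5994.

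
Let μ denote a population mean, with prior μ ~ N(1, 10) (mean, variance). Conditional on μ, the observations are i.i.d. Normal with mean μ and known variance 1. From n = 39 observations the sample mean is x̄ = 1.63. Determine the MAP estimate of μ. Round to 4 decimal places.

μ̂_MAP = 1.6284

n = 39, x̄ = 1.63.
For a Normal prior and Normal likelihood with known variance, the posterior is Normal; its mode equals its mean, the precision-weighted average.
Prior precision 1/σ₀² = 1/10 = 0.1; data precision n/σ² = 39/1 = 39.
μ̂ = (0.1·1 + 39·1.63) / (0.1 + 39) = 63.67/39.1 = 6367/3910 ≈ 1.6284.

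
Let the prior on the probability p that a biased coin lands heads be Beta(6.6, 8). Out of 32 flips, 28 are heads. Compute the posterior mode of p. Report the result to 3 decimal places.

p̂_MAP = 0.753

Prior: Beta(6.6, 8).
Data: 28 successes in 32 trials. The binomial likelihood contributes p^28(1−p)^4, so the posterior is Beta(6.6+28, 8+4) = Beta(34.6, 12).
For Beta(a, b) with a, b > 1 the mode is (a−1)/(a+b−2) = 33.6/44.6 ≈ 0.753.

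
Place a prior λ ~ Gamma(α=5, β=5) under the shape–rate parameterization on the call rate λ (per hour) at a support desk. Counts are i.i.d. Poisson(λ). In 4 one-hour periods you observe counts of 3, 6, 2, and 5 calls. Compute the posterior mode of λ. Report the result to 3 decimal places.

λ̂_MAP = 2.222

Σxᵢ = 3+6+2+5 = 16, with n = 4.
Posterior ∝ λ^4e^(−5λ) · λ^16e^(−4λ) = λ^20e^(−9λ), i.e. Gamma(shape=21, rate=9).
The mode of a Gamma(a, b) with a ≥ 1 (shape–rate) is (a−1)/b = 20/9 ≈ 2.222.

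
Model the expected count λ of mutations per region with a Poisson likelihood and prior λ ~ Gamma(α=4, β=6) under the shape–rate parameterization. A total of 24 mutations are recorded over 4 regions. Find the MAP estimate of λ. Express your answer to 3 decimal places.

Σxᵢ = 24, n = 4.
Posterior ∝ λ^3e^(−6λ) · λ^24e^(−4λ) = λ^27e^(−10λ), i.e. Gamma(shape=28, rate=10).
The mode of a Gamma(a, b) with a ≥ 1 (shape–rate) is (a−1)/b = 27/10 ≈ 2.700.

λ̂_MAP = 2.700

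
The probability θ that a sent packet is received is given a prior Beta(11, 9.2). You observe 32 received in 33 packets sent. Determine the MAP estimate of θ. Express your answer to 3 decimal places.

Prior: Beta(11, 9.2).
Data: 32 successes in 33 trials. The binomial likelihood contributes θ^32(1−θ)^1, so the posterior is Beta(11+32, 9.2+1) = Beta(43, 10.2).
For Beta(a, b) with a, b > 1 the mode is (a−1)/(a+b−2) = 42/51.2 ≈ 0.820.

θ̂_MAP = 0.820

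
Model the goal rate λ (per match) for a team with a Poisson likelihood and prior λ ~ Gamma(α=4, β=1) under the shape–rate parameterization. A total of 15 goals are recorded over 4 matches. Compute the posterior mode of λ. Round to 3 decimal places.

λ̂_MAP = 3.600

Σxᵢ = 15, n = 4.
Posterior ∝ λ^3e^(−1λ) · λ^15e^(−4λ) = λ^18e^(−5λ), i.e. Gamma(shape=19, rate=5).
The mode of a Gamma(a, b) with a ≥ 1 (shape–rate) is (a−1)/b = 18/5 ≈ 3.600.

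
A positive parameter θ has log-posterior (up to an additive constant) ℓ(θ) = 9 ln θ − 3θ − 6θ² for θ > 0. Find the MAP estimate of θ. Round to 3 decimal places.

θ̂_MAP = 0.750

ℓ'(θ) = 9/θ − 3 − 12θ. Setting this to zero and multiplying by θ: 12θ² + 3θ − 9 = 0.
θ = (−3 + √(3² + 4·12·9)) / (2·12) = (−3 + √441) / 24 = (−3 + 21)/24 = 3/4.
ℓ''(θ) = −9/θ² − 12 < 0, confirming a maximum.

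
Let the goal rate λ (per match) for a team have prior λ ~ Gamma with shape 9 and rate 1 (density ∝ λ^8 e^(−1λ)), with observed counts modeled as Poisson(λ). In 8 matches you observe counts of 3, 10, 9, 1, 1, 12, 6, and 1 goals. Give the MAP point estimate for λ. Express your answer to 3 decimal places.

Σxᵢ = 3+10+9+1+1+12+6+1 = 43, with n = 8.
Posterior ∝ λ^8e^(−1λ) · λ^43e^(−8λ) = λ^51e^(−9λ), i.e. Gamma(shape=52, rate=9).
The mode of a Gamma(a, b) with a ≥ 1 (shape–rate) is (a−1)/b = 51/9 ≈ 5.667.

λ̂_MAP = 5.667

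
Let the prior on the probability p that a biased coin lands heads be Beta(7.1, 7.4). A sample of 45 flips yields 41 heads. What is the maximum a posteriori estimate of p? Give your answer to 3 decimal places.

p̂_MAP = 0.819

Prior: Beta(7.1, 7.4).
Data: 41 successes in 45 trials. The binomial likelihood contributes p^41(1−p)^4, so the posterior is Beta(7.1+41, 7.4+4) = Beta(48.1, 11.4).
For Beta(a, b) with a, b > 1 the mode is (a−1)/(a+b−2) = 47.1/57.5 ≈ 0.819.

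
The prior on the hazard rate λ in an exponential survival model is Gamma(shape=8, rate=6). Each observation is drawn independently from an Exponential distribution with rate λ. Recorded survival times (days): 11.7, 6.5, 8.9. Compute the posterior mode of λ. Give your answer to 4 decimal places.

The Exponential(rate=λ) likelihood is ∝ λ^n e^(−λΣtᵢ). Here n = 3 and Σtᵢ = 11.7 + 6.5 + 8.9 = 27.1.
Posterior ∝ λ^7e^(−6λ) · λ^3e^(−27.1λ) = λ^10e^(−33.1λ), i.e. Gamma(11, 33.1).
Mode = (a−1)/b = 10/33.1 ≈ 0.3021.

λ̂_MAP = 0.3021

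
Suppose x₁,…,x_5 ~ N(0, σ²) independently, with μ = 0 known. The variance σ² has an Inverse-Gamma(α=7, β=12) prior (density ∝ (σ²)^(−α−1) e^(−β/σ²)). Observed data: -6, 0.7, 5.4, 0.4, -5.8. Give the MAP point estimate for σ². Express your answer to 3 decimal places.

Sum of squared deviations about the known mean: SS = (-6−0)² + (0.7−0)² + (5.4−0)² + (0.4−0)² + (-5.8−0)² = 99.45.
The Normal likelihood contributes (σ²)^(−n/2) exp(−SS/(2σ²)), so the posterior is Inverse-Gamma(α + n/2, β + SS/2) = Inverse-Gamma(9.5, 61.725).
The mode of Inverse-Gamma(a, b) is b/(a+1) = 61.725/10.5 ≈ 5.879.

σ̂²_MAP = 5.879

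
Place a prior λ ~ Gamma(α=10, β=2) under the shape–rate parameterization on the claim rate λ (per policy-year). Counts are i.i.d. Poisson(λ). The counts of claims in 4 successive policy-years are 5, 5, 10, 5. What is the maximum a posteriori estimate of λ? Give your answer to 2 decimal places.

Σxᵢ = 5+5+10+5 = 25, with n = 4.
Posterior ∝ λ^9e^(−2λ) · λ^25e^(−4λ) = λ^34e^(−6λ), i.e. Gamma(shape=35, rate=6).
The mode of a Gamma(a, b) with a ≥ 1 (shape–rate) is (a−1)/b = 34/6 ≈ 5.67.

λ̂_MAP = 5.67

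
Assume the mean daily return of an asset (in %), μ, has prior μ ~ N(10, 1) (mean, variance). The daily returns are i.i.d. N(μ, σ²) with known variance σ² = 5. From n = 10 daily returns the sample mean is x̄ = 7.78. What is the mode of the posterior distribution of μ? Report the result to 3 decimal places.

n = 10, x̄ = 7.78.
For a Normal prior and Normal likelihood with known variance, the posterior is Normal; its mode equals its mean, the precision-weighted average.
Prior precision 1/σ₀² = 1/1 = 1; data precision n/σ² = 10/5 = 2.
μ̂ = (1·10 + 2·7.78) / (1 + 2) = 25.56/3 = 8.520.

μ̂_MAP = 8.520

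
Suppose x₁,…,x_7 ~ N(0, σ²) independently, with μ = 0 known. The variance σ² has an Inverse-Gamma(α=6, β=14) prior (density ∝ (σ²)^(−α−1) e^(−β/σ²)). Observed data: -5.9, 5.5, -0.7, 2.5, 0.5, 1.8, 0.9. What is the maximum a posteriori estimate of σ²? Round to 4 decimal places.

σ̂²_MAP = 4.9571

Sum of squared deviations about the known mean: SS = (-5.9−0)² + (5.5−0)² + (-0.7−0)² + (2.5−0)² + (0.5−0)² + (1.8−0)² + (0.9−0)² = 76.1.
The Normal likelihood contributes (σ²)^(−n/2) exp(−SS/(2σ²)), so the posterior is Inverse-Gamma(α + n/2, β + SS/2) = Inverse-Gamma(9.5, 52.05).
The mode of Inverse-Gamma(a, b) is b/(a+1) = 52.05/10.5 ≈ 4.9571.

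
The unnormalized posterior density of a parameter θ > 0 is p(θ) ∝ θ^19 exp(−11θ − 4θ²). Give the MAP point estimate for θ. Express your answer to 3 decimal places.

ℓ'(θ) = 19/θ − 11 − 8θ. Setting this to zero and multiplying by θ: 8θ² + 11θ − 19 = 0.
θ = (−11 + √(11² + 4·8·19)) / (2·8) = (−11 + √729) / 16 = (−11 + 27)/16 = 1.
ℓ''(θ) = −19/θ² − 8 < 0, confirming a maximum.

θ̂_MAP = 1.000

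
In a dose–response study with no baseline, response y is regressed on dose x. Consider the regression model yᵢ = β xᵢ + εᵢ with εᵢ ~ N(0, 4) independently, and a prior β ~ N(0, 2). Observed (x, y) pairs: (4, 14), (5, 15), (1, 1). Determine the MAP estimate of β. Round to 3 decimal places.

log p(β | y) = −Σ(yᵢ − βxᵢ)²/(2·4) − β²/(2·2) + const.
Setting the derivative to zero: Σxᵢ(yᵢ − βxᵢ)/4 − β/2 = 0, so β = Σxᵢyᵢ / (Σxᵢ² + σ²/τ²).
Σxᵢyᵢ = 4·14 + 5·15 + 1·1 = 132; Σxᵢ² = 42; σ²/τ² = 2.
β̂_MAP = 132 / (42 + 2) = 132/44 ≈ 3.000.

β̂_MAP = 3.000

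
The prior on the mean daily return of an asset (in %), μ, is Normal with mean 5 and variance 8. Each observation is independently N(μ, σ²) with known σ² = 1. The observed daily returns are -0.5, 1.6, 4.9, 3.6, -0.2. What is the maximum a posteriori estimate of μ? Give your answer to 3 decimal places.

n = 5; x̄ = ((-0.5) + 1.6 + 4.9 + 3.6 + (-0.2))/5 = 9.4/5 = 1.88.
For a Normal prior and Normal likelihood with known variance, the posterior is Normal; its mode equals its mean, the precision-weighted average.
Prior precision 1/σ₀² = 1/8 = 0.125; data precision n/σ² = 5/1 = 5.
μ̂ = (0.125·5 + 5·1.88) / (0.125 + 5) = 10.025/5.125 = 401/205 ≈ 1.956.

μ̂_MAP = 1.956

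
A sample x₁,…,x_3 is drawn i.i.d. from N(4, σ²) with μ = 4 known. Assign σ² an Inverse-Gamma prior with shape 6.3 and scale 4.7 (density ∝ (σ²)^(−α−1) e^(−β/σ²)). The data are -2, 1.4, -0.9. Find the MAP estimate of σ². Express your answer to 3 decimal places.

σ̂²_MAP = 4.328

Sum of squared deviations about the known mean: SS = (-2−4)² + (1.4−4)² + (-0.9−4)² = 66.77.
The Normal likelihood contributes (σ²)^(−n/2) exp(−SS/(2σ²)), so the posterior is Inverse-Gamma(α + n/2, β + SS/2) = Inverse-Gamma(7.8, 38.085).
The mode of Inverse-Gamma(a, b) is b/(a+1) = 38.085/8.8 ≈ 4.328.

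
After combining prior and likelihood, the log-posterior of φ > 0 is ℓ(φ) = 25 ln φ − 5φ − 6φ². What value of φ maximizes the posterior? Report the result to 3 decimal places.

ℓ'(φ) = 25/φ − 5 − 12φ. Setting this to zero and multiplying by φ: 12φ² + 5φ − 25 = 0.
φ = (−5 + √(5² + 4·12·25)) / (2·12) = (−5 + √1225) / 24 = (−5 + 35)/24 = 5/4.
ℓ''(φ) = −25/φ² − 12 < 0, confirming a maximum.

φ̂_MAP = 1.250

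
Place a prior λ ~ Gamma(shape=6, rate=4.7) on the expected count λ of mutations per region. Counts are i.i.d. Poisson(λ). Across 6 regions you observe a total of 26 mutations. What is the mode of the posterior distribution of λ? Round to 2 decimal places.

λ̂_MAP = 2.90

Σxᵢ = 26, n = 6.
Posterior ∝ λ^5e^(−4.7λ) · λ^26e^(−6λ) = λ^31e^(−10.7λ), i.e. Gamma(shape=32, rate=10.7).
The mode of a Gamma(a, b) with a ≥ 1 (shape–rate) is (a−1)/b = 31/10.7 ≈ 2.90.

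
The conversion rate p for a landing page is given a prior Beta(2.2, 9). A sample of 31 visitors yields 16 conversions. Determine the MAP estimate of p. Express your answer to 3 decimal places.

p̂_MAP = 0.428

Prior: Beta(2.2, 9).
Data: 16 successes in 31 trials. The binomial likelihood contributes p^16(1−p)^15, so the posterior is Beta(2.2+16, 9+15) = Beta(18.2, 24).
For Beta(a, b) with a, b > 1 the mode is (a−1)/(a+b−2) = 17.2/40.2 ≈ 0.428.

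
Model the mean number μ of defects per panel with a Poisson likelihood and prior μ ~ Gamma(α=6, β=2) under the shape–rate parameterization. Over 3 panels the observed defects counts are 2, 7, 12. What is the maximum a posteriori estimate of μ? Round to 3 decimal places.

Σxᵢ = 2+7+12 = 21, with n = 3.
Posterior ∝ μ^5e^(−2μ) · μ^21e^(−3μ) = μ^26e^(−5μ), i.e. Gamma(shape=27, rate=5).
The mode of a Gamma(a, b) with a ≥ 1 (shape–rate) is (a−1)/b = 26/5 ≈ 5.200.

μ̂_MAP = 5.200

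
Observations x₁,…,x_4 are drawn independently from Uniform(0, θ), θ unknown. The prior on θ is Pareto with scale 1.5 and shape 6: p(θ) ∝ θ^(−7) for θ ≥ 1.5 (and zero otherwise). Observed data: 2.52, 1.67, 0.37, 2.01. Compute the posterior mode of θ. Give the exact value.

θ̂_MAP = 2.52

The Uniform(0, θ) likelihood is θ^(−n) for θ ≥ max(xᵢ), zero otherwise. Here max(xᵢ) = 2.52.
Posterior ∝ θ^(−7) · θ^(−4) = θ^(−11) on θ ≥ max(1.5, 2.52) = 2.52.
This density is strictly decreasing in θ, so the posterior mode lies at the lower boundary of the support.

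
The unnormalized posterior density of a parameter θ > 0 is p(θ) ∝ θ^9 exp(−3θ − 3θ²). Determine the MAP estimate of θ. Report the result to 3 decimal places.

θ̂_MAP = 1.000

ℓ'(θ) = 9/θ − 3 − 6θ. Setting this to zero and multiplying by θ: 6θ² + 3θ − 9 = 0.
θ = (−3 + √(3² + 4·6·9)) / (2·6) = (−3 + √225) / 12 = (−3 + 15)/12 = 1.
ℓ''(θ) = −9/θ² − 6 < 0, confirming a maximum.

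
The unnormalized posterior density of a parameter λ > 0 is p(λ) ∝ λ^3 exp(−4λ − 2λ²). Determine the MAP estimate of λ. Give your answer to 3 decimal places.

ℓ'(λ) = 3/λ − 4 − 4λ. Setting this to zero and multiplying by λ: 4λ² + 4λ − 3 = 0.
λ = (−4 + √(4² + 4·4·3)) / (2·4) = (−4 + √64) / 8 = (−4 + 8)/8 = 1/2.
ℓ''(λ) = −3/λ² − 4 < 0, confirming a maximum.

λ̂_MAP = 0.500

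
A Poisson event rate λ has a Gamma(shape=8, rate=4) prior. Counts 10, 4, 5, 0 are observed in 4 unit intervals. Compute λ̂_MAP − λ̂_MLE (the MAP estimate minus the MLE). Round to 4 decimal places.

MAP − MLE = -1.5000

Σxᵢ = 19. Posterior is Gamma(27, 8); MAP = (27−1)/8 = 26/8 ≈ 3.25000.
MLE = x̄ = 19/4 ≈ 4.75000.
Difference = 26/8 − 19/4 = -3/2 ≈ -1.5000.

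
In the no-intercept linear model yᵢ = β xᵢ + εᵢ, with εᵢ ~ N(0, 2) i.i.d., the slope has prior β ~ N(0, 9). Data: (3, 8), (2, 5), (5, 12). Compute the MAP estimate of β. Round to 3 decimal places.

β̂_MAP = 2.459

log p(β | y) = −Σ(yᵢ − βxᵢ)²/(2·2) − β²/(2·9) + const.
Setting the derivative to zero: Σxᵢ(yᵢ − βxᵢ)/2 − β/9 = 0, so β = Σxᵢyᵢ / (Σxᵢ² + σ²/τ²).
Σxᵢyᵢ = 3·8 + 2·5 + 5·12 = 94; Σxᵢ² = 38; σ²/τ² = 2/9.
β̂_MAP = 94 / (38 + 2/9) = 94/(344/9) = 423/172 ≈ 2.459.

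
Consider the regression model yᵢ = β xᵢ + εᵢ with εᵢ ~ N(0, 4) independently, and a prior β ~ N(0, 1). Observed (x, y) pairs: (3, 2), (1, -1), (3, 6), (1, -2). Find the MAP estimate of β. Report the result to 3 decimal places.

log p(β | y) = −Σ(yᵢ − βxᵢ)²/(2·4) − β²/(2·1) + const.
Setting the derivative to zero: Σxᵢ(yᵢ − βxᵢ)/4 − β/1 = 0, so β = Σxᵢyᵢ / (Σxᵢ² + σ²/τ²).
Σxᵢyᵢ = 3·2 + 1·(-1) + 3·6 + 1·(-2) = 21; Σxᵢ² = 20; σ²/τ² = 4.
β̂_MAP = 21 / (20 + 4) = 21/24 ≈ 0.875.

β̂_MAP = 0.875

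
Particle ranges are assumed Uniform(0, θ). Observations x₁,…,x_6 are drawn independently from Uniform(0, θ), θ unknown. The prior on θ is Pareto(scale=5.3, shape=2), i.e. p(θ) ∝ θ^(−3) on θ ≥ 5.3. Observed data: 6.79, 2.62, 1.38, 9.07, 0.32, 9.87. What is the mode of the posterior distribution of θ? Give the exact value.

The Uniform(0, θ) likelihood is θ^(−n) for θ ≥ max(xᵢ), zero otherwise. Here max(xᵢ) = 9.87.
Posterior ∝ θ^(−3) · θ^(−6) = θ^(−9) on θ ≥ max(5.3, 9.87) = 9.87.
This density is strictly decreasing in θ, so the posterior mode lies at the lower boundary of the support.

θ̂_MAP = 9.87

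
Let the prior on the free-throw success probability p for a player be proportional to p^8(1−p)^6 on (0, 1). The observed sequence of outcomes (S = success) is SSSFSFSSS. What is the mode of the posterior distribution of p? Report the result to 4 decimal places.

p̂_MAP = 0.6522

The prior density ∝ p^8(1−p)^6 is the kernel of Beta(9, 7).
Data: 7 successes in 9 trials (from the sequence). The binomial likelihood contributes p^7(1−p)^2, so the posterior is Beta(9+7, 7+2) = Beta(16, 9).
For Beta(a, b) with a, b > 1 the mode is (a−1)/(a+b−2) = 15/23 ≈ 0.6522.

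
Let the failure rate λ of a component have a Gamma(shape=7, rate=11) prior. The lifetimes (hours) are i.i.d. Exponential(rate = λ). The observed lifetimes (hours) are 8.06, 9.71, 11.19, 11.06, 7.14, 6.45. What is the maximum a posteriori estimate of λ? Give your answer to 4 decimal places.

The Exponential(rate=λ) likelihood is ∝ λ^n e^(−λΣtᵢ). Here n = 6 and Σtᵢ = 8.06 + 9.71 + 11.19 + 11.06 + 7.14 + 6.45 = 53.61.
Posterior ∝ λ^6e^(−11λ) · λ^6e^(−53.61λ) = λ^12e^(−64.61λ), i.e. Gamma(13, 64.61).
Mode = (a−1)/b = 12/64.61 ≈ 0.1857.

λ̂_MAP = 0.1857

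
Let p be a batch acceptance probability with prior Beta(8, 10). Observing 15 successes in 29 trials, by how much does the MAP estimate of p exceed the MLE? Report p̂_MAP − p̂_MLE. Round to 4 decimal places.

MAP − MLE = -0.0284

Posterior is Beta(23, 24); MAP = (23−1)/(47−2) = 22/45 ≈ 0.48889.
MLE ignores the prior: p̂_MLE = k/n = 15/29 ≈ 0.51724.
Difference = 22/45 − 15/29 = -37/1305 ≈ -0.0284.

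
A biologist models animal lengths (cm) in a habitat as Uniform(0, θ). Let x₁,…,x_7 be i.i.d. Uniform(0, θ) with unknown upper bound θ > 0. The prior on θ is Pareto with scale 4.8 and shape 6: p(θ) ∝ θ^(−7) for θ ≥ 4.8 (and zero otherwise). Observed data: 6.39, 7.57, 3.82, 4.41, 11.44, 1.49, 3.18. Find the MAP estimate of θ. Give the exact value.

The Uniform(0, θ) likelihood is θ^(−n) for θ ≥ max(xᵢ), zero otherwise. Here max(xᵢ) = 11.44.
Posterior ∝ θ^(−7) · θ^(−7) = θ^(−14) on θ ≥ max(4.8, 11.44) = 11.44.
This density is strictly decreasing in θ, so the posterior mode lies at the lower boundary of the support.

θ̂_MAP = 11.44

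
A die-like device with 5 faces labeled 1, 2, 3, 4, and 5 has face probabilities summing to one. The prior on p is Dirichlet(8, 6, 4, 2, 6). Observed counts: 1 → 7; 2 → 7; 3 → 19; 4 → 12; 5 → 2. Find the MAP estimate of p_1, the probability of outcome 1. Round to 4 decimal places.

The posterior is Dirichlet(αᵢ + nᵢ) = Dirichlet(15, 13, 23, 14, 8).
For a Dirichlet(a₁,…,a_K) with all aᵢ > 1, the mode has j-th component (aⱼ − 1)/(Σaᵢ − K).
Here Σaᵢ = 73 and K = 5, so p_1 = (15 − 1)/(73 − 5) = 14/68 ≈ 0.2059.

MAP estimate: 0.2059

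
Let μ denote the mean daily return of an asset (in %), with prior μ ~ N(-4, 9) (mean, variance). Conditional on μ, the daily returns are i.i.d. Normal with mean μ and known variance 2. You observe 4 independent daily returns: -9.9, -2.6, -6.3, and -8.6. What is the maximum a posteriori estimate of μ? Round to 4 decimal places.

n = 4; x̄ = ((-9.9) + (-2.6) + (-6.3) + (-8.6))/4 = -27.4/4 = -6.85.
For a Normal prior and Normal likelihood with known variance, the posterior is Normal; its mode equals its mean, the precision-weighted average.
Prior precision 1/σ₀² = 1/9; data precision n/σ² = 4/2 = 2.
μ̂ = ((1/9)·(-4) + 2·(-6.85)) / (1/9 + 2) = (-1273/90)/(19/9) = -6.7000.

μ̂_MAP = -6.7000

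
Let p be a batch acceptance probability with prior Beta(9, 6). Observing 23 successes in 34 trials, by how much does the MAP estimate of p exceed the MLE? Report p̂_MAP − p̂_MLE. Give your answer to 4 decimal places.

Posterior is Beta(32, 17); MAP = (32−1)/(49−2) = 31/47 ≈ 0.65957.
MLE ignores the prior: p̂_MLE = k/n = 23/34 ≈ 0.67647.
Difference = 31/47 − 23/34 = -27/1598 ≈ -0.0169.

MAP − MLE = -0.0169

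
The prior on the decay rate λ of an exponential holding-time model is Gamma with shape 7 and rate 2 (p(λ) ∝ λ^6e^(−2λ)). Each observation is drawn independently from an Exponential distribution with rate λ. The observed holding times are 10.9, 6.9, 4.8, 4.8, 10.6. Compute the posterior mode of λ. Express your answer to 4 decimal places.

The Exponential(rate=λ) likelihood is ∝ λ^n e^(−λΣtᵢ). Here n = 5 and Σtᵢ = 10.9 + 6.9 + 4.8 + 4.8 + 10.6 = 38.
Posterior ∝ λ^6e^(−2λ) · λ^5e^(−38λ) = λ^11e^(−40λ), i.e. Gamma(12, 40).
Mode = (a−1)/b = 11/40 ≈ 0.2750.

λ̂_MAP = 0.2750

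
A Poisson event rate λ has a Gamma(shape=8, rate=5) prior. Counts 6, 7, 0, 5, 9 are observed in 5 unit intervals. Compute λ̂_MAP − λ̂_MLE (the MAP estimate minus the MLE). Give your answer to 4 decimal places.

MAP − MLE = -2.0000

Σxᵢ = 27. Posterior is Gamma(35, 10); MAP = (35−1)/10 = 34/10 ≈ 3.40000.
MLE = x̄ = 27/5 ≈ 5.40000.
Difference = 34/10 − 27/5 = -2 ≈ -2.0000.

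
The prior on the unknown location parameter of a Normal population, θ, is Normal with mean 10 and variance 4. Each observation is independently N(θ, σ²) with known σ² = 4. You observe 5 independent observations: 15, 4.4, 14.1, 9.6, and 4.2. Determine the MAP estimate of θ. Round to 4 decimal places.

θ̂_MAP = 9.5500

n = 5; x̄ = (15 + 4.4 + 14.1 + 9.6 + 4.2)/5 = 47.3/5 = 9.46.
For a Normal prior and Normal likelihood with known variance, the posterior is Normal; its mode equals its mean, the precision-weighted average.
Prior precision 1/σ₀² = 1/4 = 0.25; data precision n/σ² = 5/4 = 1.25.
θ̂ = (0.25·10 + 1.25·9.46) / (0.25 + 1.25) = 14.325/1.5 = 9.5500.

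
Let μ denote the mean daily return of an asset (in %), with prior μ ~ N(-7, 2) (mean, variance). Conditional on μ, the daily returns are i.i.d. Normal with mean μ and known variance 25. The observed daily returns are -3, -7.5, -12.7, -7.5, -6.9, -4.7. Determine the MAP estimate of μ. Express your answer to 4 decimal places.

n = 6; x̄ = ((-3) + (-7.5) + (-12.7) + (-7.5) + (-6.9) + (-4.7))/6 = -42.3/6 = -7.05.
For a Normal prior and Normal likelihood with known variance, the posterior is Normal; its mode equals its mean, the precision-weighted average.
Prior precision 1/σ₀² = 1/2 = 0.5; data precision n/σ² = 6/25 = 0.24.
μ̂ = (0.5·(-7) + 0.24·(-7.05)) / (0.5 + 0.24) = (-5.192)/0.74 = -1298/185 ≈ -7.0162.

μ̂_MAP = -7.0162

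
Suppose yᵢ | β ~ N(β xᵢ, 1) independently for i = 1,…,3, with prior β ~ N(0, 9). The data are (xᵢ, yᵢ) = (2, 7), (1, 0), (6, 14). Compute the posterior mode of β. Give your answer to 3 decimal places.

β̂_MAP = 2.384

log p(β | y) = −Σ(yᵢ − βxᵢ)²/(2·1) − β²/(2·9) + const.
Setting the derivative to zero: Σxᵢ(yᵢ − βxᵢ)/1 − β/9 = 0, so β = Σxᵢyᵢ / (Σxᵢ² + σ²/τ²).
Σxᵢyᵢ = 2·7 + 1·0 + 6·14 = 98; Σxᵢ² = 41; σ²/τ² = 1/9.
β̂_MAP = 98 / (41 + 1/9) = 98/(370/9) = 441/185 ≈ 2.384.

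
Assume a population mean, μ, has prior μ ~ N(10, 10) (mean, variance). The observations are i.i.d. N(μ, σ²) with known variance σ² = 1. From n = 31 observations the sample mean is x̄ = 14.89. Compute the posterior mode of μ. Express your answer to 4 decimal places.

μ̂_MAP = 14.8743

n = 31, x̄ = 14.89.
For a Normal prior and Normal likelihood with known variance, the posterior is Normal; its mode equals its mean, the precision-weighted average.
Prior precision 1/σ₀² = 1/10 = 0.1; data precision n/σ² = 31/1 = 31.
μ̂ = (0.1·10 + 31·14.89) / (0.1 + 31) = 462.59/31.1 = 46259/3110 ≈ 14.8743.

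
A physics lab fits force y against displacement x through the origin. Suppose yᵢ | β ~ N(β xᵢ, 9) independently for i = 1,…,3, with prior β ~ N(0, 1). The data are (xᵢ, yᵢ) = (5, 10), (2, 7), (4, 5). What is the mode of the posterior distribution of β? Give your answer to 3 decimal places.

log p(β | y) = −Σ(yᵢ − βxᵢ)²/(2·9) − β²/(2·1) + const.
Setting the derivative to zero: Σxᵢ(yᵢ − βxᵢ)/9 − β/1 = 0, so β = Σxᵢyᵢ / (Σxᵢ² + σ²/τ²).
Σxᵢyᵢ = 5·10 + 2·7 + 4·5 = 84; Σxᵢ² = 45; σ²/τ² = 9.
β̂_MAP = 84 / (45 + 9) = 84/54 ≈ 1.556.

β̂_MAP = 1.556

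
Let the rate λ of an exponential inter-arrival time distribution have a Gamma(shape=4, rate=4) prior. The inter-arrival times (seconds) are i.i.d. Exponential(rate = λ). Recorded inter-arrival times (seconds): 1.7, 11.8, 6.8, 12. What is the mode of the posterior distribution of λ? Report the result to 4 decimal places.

λ̂_MAP = 0.1928

The Exponential(rate=λ) likelihood is ∝ λ^n e^(−λΣtᵢ). Here n = 4 and Σtᵢ = 1.7 + 11.8 + 6.8 + 12 = 32.3.
Posterior ∝ λ^3e^(−4λ) · λ^4e^(−32.3λ) = λ^7e^(−36.3λ), i.e. Gamma(8, 36.3).
Mode = (a−1)/b = 7/36.3 ≈ 0.1928.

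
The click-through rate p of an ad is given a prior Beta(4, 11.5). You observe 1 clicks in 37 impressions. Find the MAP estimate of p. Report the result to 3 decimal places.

Prior: Beta(4, 11.5).
Data: 1 success in 37 trials. The binomial likelihood contributes p(1−p)^36, so the posterior is Beta(4+1, 11.5+36) = Beta(5, 47.5).
For Beta(a, b) with a, b > 1 the mode is (a−1)/(a+b−2) = 4/50.5 ≈ 0.079.

p̂_MAP = 0.079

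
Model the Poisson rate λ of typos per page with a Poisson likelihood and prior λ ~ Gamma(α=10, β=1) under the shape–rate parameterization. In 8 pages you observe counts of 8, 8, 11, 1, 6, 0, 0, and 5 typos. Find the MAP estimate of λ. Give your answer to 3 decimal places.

Σxᵢ = 8+8+11+1+6+0+0+5 = 39, with n = 8.
Posterior ∝ λ^9e^(−1λ) · λ^39e^(−8λ) = λ^48e^(−9λ), i.e. Gamma(shape=49, rate=9).
The mode of a Gamma(a, b) with a ≥ 1 (shape–rate) is (a−1)/b = 48/9 ≈ 5.333.

λ̂_MAP = 5.333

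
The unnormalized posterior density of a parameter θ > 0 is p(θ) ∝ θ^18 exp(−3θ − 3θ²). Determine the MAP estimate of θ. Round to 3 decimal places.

θ̂_MAP = 1.500

ℓ'(θ) = 18/θ − 3 − 6θ. Setting this to zero and multiplying by θ: 6θ² + 3θ − 18 = 0.
θ = (−3 + √(3² + 4·6·18)) / (2·6) = (−3 + √441) / 12 = (−3 + 21)/12 = 3/2.
ℓ''(θ) = −18/θ² − 6 < 0, confirming a maximum.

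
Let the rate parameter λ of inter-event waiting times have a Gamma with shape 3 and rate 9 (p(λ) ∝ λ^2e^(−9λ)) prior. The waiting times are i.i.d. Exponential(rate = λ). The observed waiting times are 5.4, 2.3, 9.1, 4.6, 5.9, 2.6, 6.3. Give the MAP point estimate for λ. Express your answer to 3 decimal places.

The Exponential(rate=λ) likelihood is ∝ λ^n e^(−λΣtᵢ). Here n = 7 and Σtᵢ = 5.4 + 2.3 + 9.1 + 4.6 + 5.9 + 2.6 + 6.3 = 36.2.
Posterior ∝ λ^2e^(−9λ) · λ^7e^(−36.2λ) = λ^9e^(−45.2λ), i.e. Gamma(10, 45.2).
Mode = (a−1)/b = 9/45.2 ≈ 0.199.

λ̂_MAP = 0.199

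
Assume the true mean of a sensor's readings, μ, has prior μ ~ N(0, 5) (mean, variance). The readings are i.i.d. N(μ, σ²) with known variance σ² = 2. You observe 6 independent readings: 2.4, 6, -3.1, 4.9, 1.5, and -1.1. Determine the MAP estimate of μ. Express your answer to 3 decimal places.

n = 6; x̄ = (2.4 + 6 + (-3.1) + 4.9 + 1.5 + (-1.1))/6 = 10.6/6 = 53/30 ≈ 1.7667.
For a Normal prior and Normal likelihood with known variance, the posterior is Normal; its mode equals its mean, the precision-weighted average.
Prior precision 1/σ₀² = 1/5 = 0.2; data precision n/σ² = 6/2 = 3.
μ̂ = (0.2·0 + 3·(53/30)) / (0.2 + 3) = 5.3/3.2 = 1.65625 ≈ 1.656.

μ̂_MAP = 1.656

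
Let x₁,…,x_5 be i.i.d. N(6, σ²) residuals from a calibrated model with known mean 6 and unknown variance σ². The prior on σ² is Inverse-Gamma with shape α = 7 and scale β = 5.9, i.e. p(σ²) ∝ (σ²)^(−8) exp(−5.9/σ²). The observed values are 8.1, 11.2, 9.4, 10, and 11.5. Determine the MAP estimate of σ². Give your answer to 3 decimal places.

Sum of squared deviations about the known mean: SS = (8.1−6)² + (11.2−6)² + (9.4−6)² + (10−6)² + (11.5−6)² = 89.26.
The Normal likelihood contributes (σ²)^(−n/2) exp(−SS/(2σ²)), so the posterior is Inverse-Gamma(α + n/2, β + SS/2) = Inverse-Gamma(9.5, 50.53).
The mode of Inverse-Gamma(a, b) is b/(a+1) = 50.53/10.5 ≈ 4.812.

σ̂²_MAP = 4.812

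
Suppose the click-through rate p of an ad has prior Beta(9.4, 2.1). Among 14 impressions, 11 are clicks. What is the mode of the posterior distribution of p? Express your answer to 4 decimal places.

p̂_MAP = 0.8255

Prior: Beta(9.4, 2.1).
Data: 11 successes in 14 trials. The binomial likelihood contributes p^11(1−p)^3, so the posterior is Beta(9.4+11, 2.1+3) = Beta(20.4, 5.1).
For Beta(a, b) with a, b > 1 the mode is (a−1)/(a+b−2) = 19.4/23.5 ≈ 0.8255.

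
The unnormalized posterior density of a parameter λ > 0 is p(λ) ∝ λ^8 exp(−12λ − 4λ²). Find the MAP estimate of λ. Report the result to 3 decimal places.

λ̂_MAP = 0.500

ℓ'(λ) = 8/λ − 12 − 8λ. Setting this to zero and multiplying by λ: 8λ² + 12λ − 8 = 0.
λ = (−12 + √(12² + 4·8·8)) / (2·8) = (−12 + √400) / 16 = (−12 + 20)/16 = 1/2.
ℓ''(λ) = −8/λ² − 8 < 0, confirming a maximum.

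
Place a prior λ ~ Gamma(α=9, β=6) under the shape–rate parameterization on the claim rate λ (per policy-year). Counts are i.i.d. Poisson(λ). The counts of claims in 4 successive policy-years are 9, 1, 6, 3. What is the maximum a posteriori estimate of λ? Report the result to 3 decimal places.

λ̂_MAP = 2.700

Σxᵢ = 9+1+6+3 = 19, with n = 4.
Posterior ∝ λ^8e^(−6λ) · λ^19e^(−4λ) = λ^27e^(−10λ), i.e. Gamma(shape=28, rate=10).
The mode of a Gamma(a, b) with a ≥ 1 (shape–rate) is (a−1)/b = 27/10 ≈ 2.700.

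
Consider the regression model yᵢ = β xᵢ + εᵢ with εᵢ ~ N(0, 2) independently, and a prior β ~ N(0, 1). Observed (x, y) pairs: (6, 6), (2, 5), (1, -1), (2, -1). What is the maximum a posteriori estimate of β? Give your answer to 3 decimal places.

log p(β | y) = −Σ(yᵢ − βxᵢ)²/(2·2) − β²/(2·1) + const.
Setting the derivative to zero: Σxᵢ(yᵢ − βxᵢ)/2 − β/1 = 0, so β = Σxᵢyᵢ / (Σxᵢ² + σ²/τ²).
Σxᵢyᵢ = 6·6 + 2·5 + 1·(-1) + 2·(-1) = 43; Σxᵢ² = 45; σ²/τ² = 2.
β̂_MAP = 43 / (45 + 2) = 43/47 ≈ 0.915.

β̂_MAP = 0.915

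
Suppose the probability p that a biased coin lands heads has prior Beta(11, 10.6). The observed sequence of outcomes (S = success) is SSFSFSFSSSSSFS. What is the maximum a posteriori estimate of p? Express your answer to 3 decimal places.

p̂_MAP = 0.595

Prior: Beta(11, 10.6).
Data: 10 successes in 14 trials (from the sequence). The binomial likelihood contributes p^10(1−p)^4, so the posterior is Beta(11+10, 10.6+4) = Beta(21, 14.6).
For Beta(a, b) with a, b > 1 the mode is (a−1)/(a+b−2) = 20/33.6 ≈ 0.595.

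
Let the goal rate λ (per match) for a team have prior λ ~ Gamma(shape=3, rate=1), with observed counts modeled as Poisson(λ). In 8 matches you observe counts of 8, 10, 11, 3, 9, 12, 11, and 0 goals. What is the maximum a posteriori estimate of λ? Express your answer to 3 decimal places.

λ̂_MAP = 7.333

Σxᵢ = 8+10+11+3+9+12+11+0 = 64, with n = 8.
Posterior ∝ λ^2e^(−1λ) · λ^64e^(−8λ) = λ^66e^(−9λ), i.e. Gamma(shape=67, rate=9).
The mode of a Gamma(a, b) with a ≥ 1 (shape–rate) is (a−1)/b = 66/9 ≈ 7.333.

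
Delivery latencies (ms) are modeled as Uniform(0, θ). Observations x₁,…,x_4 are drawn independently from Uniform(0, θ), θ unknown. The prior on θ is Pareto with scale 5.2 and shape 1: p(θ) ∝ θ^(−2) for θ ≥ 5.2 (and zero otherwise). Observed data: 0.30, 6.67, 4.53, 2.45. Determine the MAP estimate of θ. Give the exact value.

θ̂_MAP = 6.67

The Uniform(0, θ) likelihood is θ^(−n) for θ ≥ max(xᵢ), zero otherwise. Here max(xᵢ) = 6.67.
Posterior ∝ θ^(−2) · θ^(−4) = θ^(−6) on θ ≥ max(5.2, 6.67) = 6.67.
This density is strictly decreasing in θ, so the posterior mode lies at the lower boundary of the support.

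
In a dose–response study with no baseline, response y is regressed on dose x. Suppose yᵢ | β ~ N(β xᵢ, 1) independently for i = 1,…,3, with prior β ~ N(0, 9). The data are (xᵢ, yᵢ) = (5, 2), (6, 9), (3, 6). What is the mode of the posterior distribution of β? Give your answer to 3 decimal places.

β̂_MAP = 1.170

log p(β | y) = −Σ(yᵢ − βxᵢ)²/(2·1) − β²/(2·9) + const.
Setting the derivative to zero: Σxᵢ(yᵢ − βxᵢ)/1 − β/9 = 0, so β = Σxᵢyᵢ / (Σxᵢ² + σ²/τ²).
Σxᵢyᵢ = 5·2 + 6·9 + 3·6 = 82; Σxᵢ² = 70; σ²/τ² = 1/9.
β̂_MAP = 82 / (70 + 1/9) = 82/(631/9) = 738/631 ≈ 1.170.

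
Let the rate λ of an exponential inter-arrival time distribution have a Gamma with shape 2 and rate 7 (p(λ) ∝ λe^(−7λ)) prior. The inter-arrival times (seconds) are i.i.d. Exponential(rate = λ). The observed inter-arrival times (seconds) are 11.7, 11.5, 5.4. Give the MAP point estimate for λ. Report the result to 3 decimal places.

λ̂_MAP = 0.112

The Exponential(rate=λ) likelihood is ∝ λ^n e^(−λΣtᵢ). Here n = 3 and Σtᵢ = 11.7 + 11.5 + 5.4 = 28.6.
Posterior ∝ λe^(−7λ) · λ^3e^(−28.6λ) = λ^4e^(−35.6λ), i.e. Gamma(5, 35.6).
Mode = (a−1)/b = 4/35.6 ≈ 0.112.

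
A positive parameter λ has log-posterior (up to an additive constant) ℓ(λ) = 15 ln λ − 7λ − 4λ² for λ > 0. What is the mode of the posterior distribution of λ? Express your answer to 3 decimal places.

λ̂_MAP = 1.000

ℓ'(λ) = 15/λ − 7 − 8λ. Setting this to zero and multiplying by λ: 8λ² + 7λ − 15 = 0.
λ = (−7 + √(7² + 4·8·15)) / (2·8) = (−7 + √529) / 16 = (−7 + 23)/16 = 1.
ℓ''(λ) = −15/λ² − 8 < 0, confirming a maximum.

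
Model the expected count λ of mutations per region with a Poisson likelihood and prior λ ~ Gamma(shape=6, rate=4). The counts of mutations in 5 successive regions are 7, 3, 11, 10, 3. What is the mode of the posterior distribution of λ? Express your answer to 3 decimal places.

λ̂_MAP = 4.333

Σxᵢ = 7+3+11+10+3 = 34, with n = 5.
Posterior ∝ λ^5e^(−4λ) · λ^34e^(−5λ) = λ^39e^(−9λ), i.e. Gamma(shape=40, rate=9).
The mode of a Gamma(a, b) with a ≥ 1 (shape–rate) is (a−1)/b = 39/9 ≈ 4.333.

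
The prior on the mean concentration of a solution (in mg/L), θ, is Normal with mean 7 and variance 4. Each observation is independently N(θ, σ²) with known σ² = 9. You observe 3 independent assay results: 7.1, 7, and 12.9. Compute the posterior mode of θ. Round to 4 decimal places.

θ̂_MAP = 8.1429

n = 3; x̄ = (7.1 + 7 + 12.9)/3 = 27/3 = 9.
For a Normal prior and Normal likelihood with known variance, the posterior is Normal; its mode equals its mean, the precision-weighted average.
Prior precision 1/σ₀² = 1/4 = 0.25; data precision n/σ² = 3/9 = 1/3.
θ̂ = (0.25·7 + (1/3)·9) / (0.25 + 1/3) = 4.75/(7/12) = 57/7 ≈ 8.1429.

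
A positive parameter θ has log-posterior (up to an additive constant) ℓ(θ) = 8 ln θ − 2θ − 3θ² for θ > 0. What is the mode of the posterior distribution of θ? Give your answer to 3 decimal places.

θ̂_MAP = 1.000

ℓ'(θ) = 8/θ − 2 − 6θ. Setting this to zero and multiplying by θ: 6θ² + 2θ − 8 = 0.
θ = (−2 + √(2² + 4·6·8)) / (2·6) = (−2 + √196) / 12 = (−2 + 14)/12 = 1.
ℓ''(θ) = −8/θ² − 6 < 0, confirming a maximum.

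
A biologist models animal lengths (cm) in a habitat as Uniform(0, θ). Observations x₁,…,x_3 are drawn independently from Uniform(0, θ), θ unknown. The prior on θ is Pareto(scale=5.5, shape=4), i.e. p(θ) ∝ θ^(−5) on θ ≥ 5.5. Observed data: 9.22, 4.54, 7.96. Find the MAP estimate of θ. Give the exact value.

The Uniform(0, θ) likelihood is θ^(−n) for θ ≥ max(xᵢ), zero otherwise. Here max(xᵢ) = 9.22.
Posterior ∝ θ^(−5) · θ^(−3) = θ^(−8) on θ ≥ max(5.5, 9.22) = 9.22.
This density is strictly decreasing in θ, so the posterior mode lies at the lower boundary of the support.

θ̂_MAP = 9.22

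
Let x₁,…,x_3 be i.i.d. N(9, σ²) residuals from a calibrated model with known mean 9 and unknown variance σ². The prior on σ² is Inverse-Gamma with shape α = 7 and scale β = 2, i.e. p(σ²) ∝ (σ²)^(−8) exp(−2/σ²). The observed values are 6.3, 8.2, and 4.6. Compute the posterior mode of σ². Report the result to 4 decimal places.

Sum of squared deviations about the known mean: SS = (6.3−9)² + (8.2−9)² + (4.6−9)² = 27.29.
The Normal likelihood contributes (σ²)^(−n/2) exp(−SS/(2σ²)), so the posterior is Inverse-Gamma(α + n/2, β + SS/2) = Inverse-Gamma(8.5, 15.645).
The mode of Inverse-Gamma(a, b) is b/(a+1) = 15.645/9.5 ≈ 1.6468.

σ̂²_MAP = 1.6468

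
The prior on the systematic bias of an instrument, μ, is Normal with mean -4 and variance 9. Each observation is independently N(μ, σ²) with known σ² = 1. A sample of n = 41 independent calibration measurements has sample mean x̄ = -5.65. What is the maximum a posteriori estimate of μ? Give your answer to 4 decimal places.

μ̂_MAP = -5.6455

n = 41, x̄ = -5.65.
For a Normal prior and Normal likelihood with known variance, the posterior is Normal; its mode equals its mean, the precision-weighted average.
Prior precision 1/σ₀² = 1/9; data precision n/σ² = 41/1 = 41.
μ̂ = ((1/9)·(-4) + 41·(-5.65)) / (1/9 + 41) = (-41777/180)/(370/9) = -41777/7400 ≈ -5.6455.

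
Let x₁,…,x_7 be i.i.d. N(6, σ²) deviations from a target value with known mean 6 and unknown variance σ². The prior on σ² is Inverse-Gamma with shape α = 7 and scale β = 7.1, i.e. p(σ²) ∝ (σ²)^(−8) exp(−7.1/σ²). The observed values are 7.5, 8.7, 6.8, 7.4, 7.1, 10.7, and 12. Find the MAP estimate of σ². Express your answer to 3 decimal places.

σ̂²_MAP = 3.723

Sum of squared deviations about the known mean: SS = (7.5−6)² + (8.7−6)² + (6.8−6)² + (7.4−6)² + (7.1−6)² + (10.7−6)² + (12−6)² = 71.44.
The Normal likelihood contributes (σ²)^(−n/2) exp(−SS/(2σ²)), so the posterior is Inverse-Gamma(α + n/2, β + SS/2) = Inverse-Gamma(10.5, 42.82).
The mode of Inverse-Gamma(a, b) is b/(a+1) = 42.82/11.5 ≈ 3.723.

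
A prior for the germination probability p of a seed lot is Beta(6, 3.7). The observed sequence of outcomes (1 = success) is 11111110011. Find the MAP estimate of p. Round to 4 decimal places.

p̂_MAP = 0.7487

Prior: Beta(6, 3.7).
Data: 9 successes in 11 trials (from the sequence). The binomial likelihood contributes p^9(1−p)^2, so the posterior is Beta(6+9, 3.7+2) = Beta(15, 5.7).
For Beta(a, b) with a, b > 1 the mode is (a−1)/(a+b−2) = 14/18.7 ≈ 0.7487.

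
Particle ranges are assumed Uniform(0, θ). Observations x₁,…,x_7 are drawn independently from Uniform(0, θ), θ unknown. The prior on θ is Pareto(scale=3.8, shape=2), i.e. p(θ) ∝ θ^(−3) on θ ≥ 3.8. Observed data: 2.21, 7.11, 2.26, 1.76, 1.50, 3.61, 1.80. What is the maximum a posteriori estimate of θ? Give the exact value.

θ̂_MAP = 7.11

The Uniform(0, θ) likelihood is θ^(−n) for θ ≥ max(xᵢ), zero otherwise. Here max(xᵢ) = 7.11.
Posterior ∝ θ^(−3) · θ^(−7) = θ^(−10) on θ ≥ max(3.8, 7.11) = 7.11.
This density is strictly decreasing in θ, so the posterior mode lies at the lower boundary of the support.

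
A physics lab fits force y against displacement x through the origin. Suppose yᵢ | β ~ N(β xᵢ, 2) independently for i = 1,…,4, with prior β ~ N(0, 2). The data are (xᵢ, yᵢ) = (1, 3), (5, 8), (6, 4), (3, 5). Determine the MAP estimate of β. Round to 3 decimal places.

log p(β | y) = −Σ(yᵢ − βxᵢ)²/(2·2) − β²/(2·2) + const.
Setting the derivative to zero: Σxᵢ(yᵢ − βxᵢ)/2 − β/2 = 0, so β = Σxᵢyᵢ / (Σxᵢ² + σ²/τ²).
Σxᵢyᵢ = 1·3 + 5·8 + 6·4 + 3·5 = 82; Σxᵢ² = 71; σ²/τ² = 1.
β̂_MAP = 82 / (71 + 1) = 82/72 ≈ 1.139.

β̂_MAP = 1.139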